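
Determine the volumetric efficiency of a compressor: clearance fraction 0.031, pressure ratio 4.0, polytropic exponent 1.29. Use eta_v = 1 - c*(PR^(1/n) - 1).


PR^(1/n) = 4.0^(1/1.29) = 2.92895819
eta_v = 1 - 0.031 * (2.92895819 - 1)
eta_v = 0.9402

0.9402


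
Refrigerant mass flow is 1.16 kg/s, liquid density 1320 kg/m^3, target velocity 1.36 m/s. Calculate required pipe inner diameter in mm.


A = m_dot / (rho * v) = 1.16 / (1320 * 1.36) = 0.0006461675579 m^2
d = sqrt(4*A/pi) * 1000
d = 28.7 mm

28.7


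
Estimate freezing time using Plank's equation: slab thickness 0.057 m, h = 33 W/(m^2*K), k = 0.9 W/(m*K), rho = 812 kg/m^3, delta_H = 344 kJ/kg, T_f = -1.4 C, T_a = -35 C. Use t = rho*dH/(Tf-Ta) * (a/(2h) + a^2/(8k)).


dT = -1.4 - (-35) = 33.6 K
term1 = a/(2h) = 0.057/(2*33) = 0.0008636363636
term2 = a^2/(8k) = 0.057^2/(8*0.9) = 0.00045125
t = rho*dH*1000/dT * (term1 + term2)
t = 812*344*1000/33.6 * (0.0008636363636 + 0.00045125)
t = 10931 s

10931


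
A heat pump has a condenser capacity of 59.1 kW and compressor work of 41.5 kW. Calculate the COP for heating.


COP_hp = Q_cond / W
COP_hp = 59.1 / 41.5
COP_hp = 1.424

1.424


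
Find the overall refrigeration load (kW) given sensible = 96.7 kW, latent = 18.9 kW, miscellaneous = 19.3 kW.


Q_total = Q_s + Q_l + Q_misc
Q_total = 96.7 + 18.9 + 19.3
Q_total = 134.9 kW

134.9


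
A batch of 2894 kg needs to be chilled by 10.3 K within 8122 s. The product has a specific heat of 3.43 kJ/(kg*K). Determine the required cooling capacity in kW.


Q = m * cp * dT / t
Q = 2894 * 3.43 * 10.3 / 8122
Q = 12.588 kW

12.588


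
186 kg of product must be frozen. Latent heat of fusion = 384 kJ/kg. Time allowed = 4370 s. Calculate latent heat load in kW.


Q_lat = m * h_fg / t
Q_lat = 186 * 384 / 4370
Q_lat = 16.34 kW

16.34


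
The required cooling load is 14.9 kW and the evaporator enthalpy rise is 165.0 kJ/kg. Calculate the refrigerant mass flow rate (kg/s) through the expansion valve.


m_dot = Q / dh
m_dot = 14.9 / 165.0
m_dot = 0.0903 kg/s

0.0903


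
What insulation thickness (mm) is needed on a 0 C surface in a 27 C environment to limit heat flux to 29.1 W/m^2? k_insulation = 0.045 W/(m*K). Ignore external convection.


dT = 27 - (0) = 27 K
thickness = k * dT / q_max * 1000
thickness = 0.045 * 27 / 29.1 * 1000
thickness = 41.8 mm

41.8


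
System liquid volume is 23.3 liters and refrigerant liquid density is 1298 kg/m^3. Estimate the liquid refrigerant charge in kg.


Charge = V * rho / 1000
Charge = 23.3 * 1298 / 1000
Charge = 30.24 kg

30.24


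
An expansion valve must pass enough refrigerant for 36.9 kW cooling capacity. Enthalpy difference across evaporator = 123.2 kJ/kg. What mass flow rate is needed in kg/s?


m_dot = Q / dh
m_dot = 36.9 / 123.2
m_dot = 0.2995 kg/s

0.2995


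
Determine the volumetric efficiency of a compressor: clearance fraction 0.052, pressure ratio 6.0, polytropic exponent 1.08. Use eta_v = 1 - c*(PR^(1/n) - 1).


PR^(1/n) = 6.0^(1/1.08) = 5.25424618
eta_v = 1 - 0.052 * (5.25424618 - 1)
eta_v = 0.7788

0.7788


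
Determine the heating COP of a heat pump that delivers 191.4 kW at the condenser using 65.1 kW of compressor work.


COP_hp = Q_cond / W
COP_hp = 191.4 / 65.1
COP_hp = 2.94

2.94


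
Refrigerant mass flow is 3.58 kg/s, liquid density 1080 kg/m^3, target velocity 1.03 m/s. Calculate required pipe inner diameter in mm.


A = m_dot / (rho * v) = 3.58 / (1080 * 1.03) = 0.00321826681 m^2
d = sqrt(4*A/pi) * 1000
d = 64.0 mm

64.0


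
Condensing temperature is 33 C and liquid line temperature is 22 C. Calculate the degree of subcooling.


Subcooling = T_cond - T_liquid
Subcooling = 33 - 22
Subcooling = 11 K

11


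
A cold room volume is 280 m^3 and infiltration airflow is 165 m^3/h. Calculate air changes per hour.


ACH = flow / volume
ACH = 165 / 280
ACH = 0.589

0.589


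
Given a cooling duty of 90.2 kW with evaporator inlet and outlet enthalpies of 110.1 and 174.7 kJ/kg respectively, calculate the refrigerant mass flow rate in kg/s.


dh = 174.7 - 110.1 = 64.6 kJ/kg
m_dot = Q / dh = 90.2 / 64.6 = 1.3963 kg/s

1.3963


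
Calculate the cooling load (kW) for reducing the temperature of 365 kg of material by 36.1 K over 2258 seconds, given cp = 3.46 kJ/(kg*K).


Q = m * cp * dT / t
Q = 365 * 3.46 * 36.1 / 2258
Q = 20.191 kW

20.191


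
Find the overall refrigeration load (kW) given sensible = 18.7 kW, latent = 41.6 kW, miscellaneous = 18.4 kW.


Q_total = Q_s + Q_l + Q_misc
Q_total = 18.7 + 41.6 + 18.4
Q_total = 78.7 kW

78.7


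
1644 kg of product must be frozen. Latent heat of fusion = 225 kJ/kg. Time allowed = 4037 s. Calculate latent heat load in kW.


Q_lat = m * h_fg / t
Q_lat = 1644 * 225 / 4037
Q_lat = 91.63 kW

91.63


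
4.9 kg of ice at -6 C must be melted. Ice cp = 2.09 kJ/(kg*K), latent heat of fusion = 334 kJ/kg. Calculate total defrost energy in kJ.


Sensible heat = cp * dT = 2.09 * 6 = 12.54 kJ/kg
Total per kg = 12.54 + 334 = 346.54 kJ/kg
Q = m * total = 4.9 * 346.54
Q = 1698.0 kJ

1698.0


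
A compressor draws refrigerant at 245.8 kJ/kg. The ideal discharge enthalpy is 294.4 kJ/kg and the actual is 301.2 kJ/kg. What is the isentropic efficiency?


dh_ideal = 294.4 - 245.8 = 48.6 kJ/kg
dh_actual = 301.2 - 245.8 = 55.4 kJ/kg
eta_s = dh_ideal / dh_actual = 48.6 / 55.4
eta_s = 0.8773

0.8773


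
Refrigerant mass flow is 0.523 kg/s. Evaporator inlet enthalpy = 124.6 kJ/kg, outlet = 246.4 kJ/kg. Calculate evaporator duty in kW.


dh = 246.4 - 124.6 = 121.8 kJ/kg
Q_evap = m_dot * dh = 0.523 * 121.8
Q_evap = 63.7 kW

63.7


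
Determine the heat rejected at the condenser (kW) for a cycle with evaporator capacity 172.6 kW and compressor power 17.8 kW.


Q_cond = Q_evap + W
Q_cond = 172.6 + 17.8
Q_cond = 190.4 kW

190.4


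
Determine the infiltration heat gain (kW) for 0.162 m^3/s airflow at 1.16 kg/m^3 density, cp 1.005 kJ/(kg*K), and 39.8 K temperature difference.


Q = V_dot * rho * cp * dT
Q = 0.162 * 1.16 * 1.005 * 39.8
Q = 7.517 kW

7.517


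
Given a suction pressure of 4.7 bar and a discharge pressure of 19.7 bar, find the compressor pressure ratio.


PR = P_high / P_low
PR = 19.7 / 4.7
PR = 4.191

4.191


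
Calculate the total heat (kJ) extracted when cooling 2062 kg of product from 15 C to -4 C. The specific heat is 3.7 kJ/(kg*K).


dT = 15 - (-4) = 19 K
Q = m * cp * dT = 2062 * 3.7 * 19
Q = 144959 kJ

144959


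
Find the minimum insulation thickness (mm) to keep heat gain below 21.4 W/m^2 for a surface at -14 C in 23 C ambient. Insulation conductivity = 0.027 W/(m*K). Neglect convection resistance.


dT = 23 - (-14) = 37 K
thickness = k * dT / q_max * 1000
thickness = 0.027 * 37 / 21.4 * 1000
thickness = 46.7 mm

46.7


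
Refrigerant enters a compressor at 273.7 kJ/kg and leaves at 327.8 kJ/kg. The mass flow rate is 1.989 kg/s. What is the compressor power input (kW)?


dh = 327.8 - 273.7 = 54.1 kJ/kg
W = m_dot * dh = 1.989 * 54.1 = 107.6 kW

107.6


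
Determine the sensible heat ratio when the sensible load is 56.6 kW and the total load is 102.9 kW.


SHR = Q_sensible / Q_total
SHR = 56.6 / 102.9
SHR = 0.55

0.55


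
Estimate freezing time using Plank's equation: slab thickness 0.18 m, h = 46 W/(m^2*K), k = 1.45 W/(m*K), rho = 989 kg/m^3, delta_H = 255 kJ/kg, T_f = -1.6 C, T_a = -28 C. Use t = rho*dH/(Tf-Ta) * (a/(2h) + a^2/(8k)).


dT = -1.6 - (-28) = 26.4 K
term1 = a/(2h) = 0.18/(2*46) = 0.001956521739
term2 = a^2/(8k) = 0.18^2/(8*1.45) = 0.002793103448
t = rho*dH*1000/dT * (term1 + term2)
t = 989*255*1000/26.4 * (0.001956521739 + 0.002793103448)
t = 45372 s

45372


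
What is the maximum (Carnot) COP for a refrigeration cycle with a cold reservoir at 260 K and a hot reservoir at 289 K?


dT = 289 - 260 = 29 K
COP_carnot = T_cold / dT = 260 / 29
COP_carnot = 8.966

8.966


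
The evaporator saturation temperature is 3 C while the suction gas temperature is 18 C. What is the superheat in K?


Superheat = T_suction - T_evap
Superheat = 18 - (3)
Superheat = 15 K

15


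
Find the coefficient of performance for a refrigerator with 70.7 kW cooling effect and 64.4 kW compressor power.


COP = Q_evap / W
COP = 70.7 / 64.4
COP = 1.098

1.098


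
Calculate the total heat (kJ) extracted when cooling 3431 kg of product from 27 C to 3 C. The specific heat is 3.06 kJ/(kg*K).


dT = 27 - (3) = 24 K
Q = m * cp * dT = 3431 * 3.06 * 24
Q = 251973 kJ

251973


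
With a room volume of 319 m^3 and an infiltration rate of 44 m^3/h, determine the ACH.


ACH = flow / volume
ACH = 44 / 319
ACH = 0.138

0.138


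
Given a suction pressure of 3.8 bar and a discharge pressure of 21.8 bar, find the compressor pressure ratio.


PR = P_high / P_low
PR = 21.8 / 3.8
PR = 5.737

5.737


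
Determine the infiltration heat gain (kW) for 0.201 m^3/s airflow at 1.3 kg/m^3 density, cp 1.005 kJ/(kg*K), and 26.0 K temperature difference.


Q = V_dot * rho * cp * dT
Q = 0.201 * 1.3 * 1.005 * 26.0
Q = 6.828 kW

6.828


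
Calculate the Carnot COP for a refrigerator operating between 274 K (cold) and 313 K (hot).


dT = 313 - 274 = 39 K
COP_carnot = T_cold / dT = 274 / 39
COP_carnot = 7.026

7.026


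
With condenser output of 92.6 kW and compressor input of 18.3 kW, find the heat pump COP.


COP_hp = Q_cond / W
COP_hp = 92.6 / 18.3
COP_hp = 5.06

5.06


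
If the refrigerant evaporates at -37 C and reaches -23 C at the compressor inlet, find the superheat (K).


Superheat = T_suction - T_evap
Superheat = -23 - (-37)
Superheat = 14 K

14


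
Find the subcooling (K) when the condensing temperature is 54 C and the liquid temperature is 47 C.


Subcooling = T_cond - T_liquid
Subcooling = 54 - 47
Subcooling = 7 K

7


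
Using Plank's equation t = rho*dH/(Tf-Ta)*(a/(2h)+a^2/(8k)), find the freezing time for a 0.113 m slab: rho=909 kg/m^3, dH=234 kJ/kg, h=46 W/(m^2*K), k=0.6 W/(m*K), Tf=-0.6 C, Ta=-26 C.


dT = -0.6 - (-26) = 25.4 K
term1 = a/(2h) = 0.113/(2*46) = 0.00122826087
term2 = a^2/(8k) = 0.113^2/(8*0.6) = 0.002660208333
t = rho*dH*1000/dT * (term1 + term2)
t = 909*234*1000/25.4 * (0.00122826087 + 0.002660208333)
t = 32563 s

32563


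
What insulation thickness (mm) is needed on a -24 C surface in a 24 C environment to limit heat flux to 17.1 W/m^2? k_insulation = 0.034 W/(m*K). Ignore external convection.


dT = 24 - (-24) = 48 K
thickness = k * dT / q_max * 1000
thickness = 0.034 * 48 / 17.1 * 1000
thickness = 95.4 mm

95.4


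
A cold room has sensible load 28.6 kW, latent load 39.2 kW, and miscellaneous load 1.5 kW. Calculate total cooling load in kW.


Q_total = Q_s + Q_l + Q_misc
Q_total = 28.6 + 39.2 + 1.5
Q_total = 69.3 kW

69.3


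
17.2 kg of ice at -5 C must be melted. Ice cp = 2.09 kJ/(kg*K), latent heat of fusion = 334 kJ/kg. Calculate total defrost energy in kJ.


Sensible heat = cp * dT = 2.09 * 5 = 10.45 kJ/kg
Total per kg = 10.45 + 334 = 344.45 kJ/kg
Q = m * total = 17.2 * 344.45
Q = 5924.5 kJ

5924.5


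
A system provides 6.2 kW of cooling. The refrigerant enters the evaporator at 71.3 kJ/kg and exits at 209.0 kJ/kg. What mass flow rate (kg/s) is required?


dh = 209.0 - 71.3 = 137.7 kJ/kg
m_dot = Q / dh = 6.2 / 137.7 = 0.045 kg/s

0.045


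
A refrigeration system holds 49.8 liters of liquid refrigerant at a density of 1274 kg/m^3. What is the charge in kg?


Charge = V * rho / 1000
Charge = 49.8 * 1274 / 1000
Charge = 63.45 kg

63.45


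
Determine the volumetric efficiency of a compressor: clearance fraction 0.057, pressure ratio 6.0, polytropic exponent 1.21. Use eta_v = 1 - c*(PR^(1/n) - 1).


PR^(1/n) = 6.0^(1/1.21) = 4.39643045
eta_v = 1 - 0.057 * (4.39643045 - 1)
eta_v = 0.8064

0.8064


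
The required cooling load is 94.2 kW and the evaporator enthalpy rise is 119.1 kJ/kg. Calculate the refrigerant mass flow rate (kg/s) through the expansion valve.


m_dot = Q / dh
m_dot = 94.2 / 119.1
m_dot = 0.7909 kg/s

0.7909


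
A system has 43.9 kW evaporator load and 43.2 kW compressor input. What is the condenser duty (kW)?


Q_cond = Q_evap + W
Q_cond = 43.9 + 43.2
Q_cond = 87.1 kW

87.1


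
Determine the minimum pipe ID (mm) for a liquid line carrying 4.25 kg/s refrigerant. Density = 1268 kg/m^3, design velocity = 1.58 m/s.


A = m_dot / (rho * v) = 4.25 / (1268 * 1.58) = 0.002121351276 m^2
d = sqrt(4*A/pi) * 1000
d = 52.0 mm

52.0


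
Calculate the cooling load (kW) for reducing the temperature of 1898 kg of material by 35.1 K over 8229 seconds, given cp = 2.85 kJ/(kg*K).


Q = m * cp * dT / t
Q = 1898 * 2.85 * 35.1 / 8229
Q = 23.073 kW

23.073


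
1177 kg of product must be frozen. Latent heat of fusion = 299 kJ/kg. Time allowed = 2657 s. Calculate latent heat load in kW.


Q_lat = m * h_fg / t
Q_lat = 1177 * 299 / 2657
Q_lat = 132.45 kW

132.45


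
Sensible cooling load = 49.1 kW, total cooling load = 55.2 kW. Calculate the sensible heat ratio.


SHR = Q_sensible / Q_total
SHR = 49.1 / 55.2
SHR = 0.889

0.889


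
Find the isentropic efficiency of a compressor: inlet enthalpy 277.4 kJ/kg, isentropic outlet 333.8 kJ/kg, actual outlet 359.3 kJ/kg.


dh_ideal = 333.8 - 277.4 = 56.4 kJ/kg
dh_actual = 359.3 - 277.4 = 81.9 kJ/kg
eta_s = dh_ideal / dh_actual = 56.4 / 81.9
eta_s = 0.6886

0.6886


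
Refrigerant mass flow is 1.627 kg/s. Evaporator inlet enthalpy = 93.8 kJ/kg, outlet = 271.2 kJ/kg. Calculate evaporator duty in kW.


dh = 271.2 - 93.8 = 177.4 kJ/kg
Q_evap = m_dot * dh = 1.627 * 177.4
Q_evap = 288.63 kW

288.63


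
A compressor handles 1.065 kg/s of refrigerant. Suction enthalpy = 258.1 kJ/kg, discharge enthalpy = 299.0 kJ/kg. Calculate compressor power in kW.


dh = 299.0 - 258.1 = 40.9 kJ/kg
W = m_dot * dh = 1.065 * 40.9 = 43.56 kW

43.56


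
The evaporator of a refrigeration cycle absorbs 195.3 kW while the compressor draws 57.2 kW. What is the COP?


COP = Q_evap / W
COP = 195.3 / 57.2
COP = 3.414

3.414


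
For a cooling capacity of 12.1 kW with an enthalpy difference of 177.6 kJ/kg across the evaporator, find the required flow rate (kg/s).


m_dot = Q / dh
m_dot = 12.1 / 177.6
m_dot = 0.0681 kg/s

0.0681


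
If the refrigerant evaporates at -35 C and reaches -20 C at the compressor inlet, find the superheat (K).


Superheat = T_suction - T_evap
Superheat = -20 - (-35)
Superheat = 15 K

15


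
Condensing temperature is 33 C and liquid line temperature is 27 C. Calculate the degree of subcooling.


Subcooling = T_cond - T_liquid
Subcooling = 33 - 27
Subcooling = 6 K

6


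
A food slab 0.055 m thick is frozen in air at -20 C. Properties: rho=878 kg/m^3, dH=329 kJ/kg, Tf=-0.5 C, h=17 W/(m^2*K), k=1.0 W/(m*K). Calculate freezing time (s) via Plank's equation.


dT = -0.5 - (-20) = 19.5 K
term1 = a/(2h) = 0.055/(2*17) = 0.001617647059
term2 = a^2/(8k) = 0.055^2/(8*1.0) = 0.000378125
t = rho*dH*1000/dT * (term1 + term2)
t = 878*329*1000/19.5 * (0.001617647059 + 0.000378125)
t = 29564 s

29564


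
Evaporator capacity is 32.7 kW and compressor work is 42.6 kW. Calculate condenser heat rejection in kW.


Q_cond = Q_evap + W
Q_cond = 32.7 + 42.6
Q_cond = 75.3 kW

75.3


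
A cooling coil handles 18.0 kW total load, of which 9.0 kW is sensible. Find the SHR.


SHR = Q_sensible / Q_total
SHR = 9.0 / 18.0
SHR = 0.5

0.5


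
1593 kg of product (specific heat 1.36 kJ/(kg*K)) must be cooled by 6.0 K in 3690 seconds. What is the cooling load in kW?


Q = m * cp * dT / t
Q = 1593 * 1.36 * 6.0 / 3690
Q = 3.523 kW

3.523


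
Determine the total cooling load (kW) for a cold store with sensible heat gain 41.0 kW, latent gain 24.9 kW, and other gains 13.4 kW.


Q_total = Q_s + Q_l + Q_misc
Q_total = 41.0 + 24.9 + 13.4
Q_total = 79.3 kW

79.3


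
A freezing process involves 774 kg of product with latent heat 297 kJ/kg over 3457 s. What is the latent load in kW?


Q_lat = m * h_fg / t
Q_lat = 774 * 297 / 3457
Q_lat = 66.5 kW

66.5


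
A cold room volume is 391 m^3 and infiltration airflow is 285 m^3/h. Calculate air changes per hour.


ACH = flow / volume
ACH = 285 / 391
ACH = 0.729

0.729


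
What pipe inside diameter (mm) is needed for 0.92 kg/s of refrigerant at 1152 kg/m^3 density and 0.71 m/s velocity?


A = m_dot / (rho * v) = 0.92 / (1152 * 0.71) = 0.001124804382 m^2
d = sqrt(4*A/pi) * 1000
d = 37.8 mm

37.8


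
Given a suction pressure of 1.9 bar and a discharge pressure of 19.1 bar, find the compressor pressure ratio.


PR = P_high / P_low
PR = 19.1 / 1.9
PR = 10.053

10.053


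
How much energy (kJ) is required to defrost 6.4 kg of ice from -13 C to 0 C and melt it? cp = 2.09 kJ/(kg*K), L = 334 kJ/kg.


Sensible heat = cp * dT = 2.09 * 13 = 27.17 kJ/kg
Total per kg = 27.17 + 334 = 361.17 kJ/kg
Q = m * total = 6.4 * 361.17
Q = 2311.5 kJ

2311.5


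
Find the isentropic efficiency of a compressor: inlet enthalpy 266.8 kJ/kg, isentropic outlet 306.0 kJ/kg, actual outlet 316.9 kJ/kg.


dh_ideal = 306.0 - 266.8 = 39.2 kJ/kg
dh_actual = 316.9 - 266.8 = 50.1 kJ/kg
eta_s = dh_ideal / dh_actual = 39.2 / 50.1
eta_s = 0.7824

0.7824


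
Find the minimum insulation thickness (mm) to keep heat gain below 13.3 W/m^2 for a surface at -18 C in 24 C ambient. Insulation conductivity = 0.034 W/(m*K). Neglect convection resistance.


dT = 24 - (-18) = 42 K
thickness = k * dT / q_max * 1000
thickness = 0.034 * 42 / 13.3 * 1000
thickness = 107.4 mm

107.4


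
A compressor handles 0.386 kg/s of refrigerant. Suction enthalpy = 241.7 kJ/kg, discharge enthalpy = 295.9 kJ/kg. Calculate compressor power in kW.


dh = 295.9 - 241.7 = 54.2 kJ/kg
W = m_dot * dh = 0.386 * 54.2 = 20.92 kW

20.92


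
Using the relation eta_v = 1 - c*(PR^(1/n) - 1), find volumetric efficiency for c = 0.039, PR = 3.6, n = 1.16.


PR^(1/n) = 3.6^(1/1.16) = 3.0169709
eta_v = 1 - 0.039 * (3.0169709 - 1)
eta_v = 0.9213

0.9213


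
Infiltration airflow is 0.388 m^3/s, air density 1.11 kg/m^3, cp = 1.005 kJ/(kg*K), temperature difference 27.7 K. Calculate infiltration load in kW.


Q = V_dot * rho * cp * dT
Q = 0.388 * 1.11 * 1.005 * 27.7
Q = 11.989 kW

11.989


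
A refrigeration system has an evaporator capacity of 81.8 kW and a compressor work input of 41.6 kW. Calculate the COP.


COP = Q_evap / W
COP = 81.8 / 41.6
COP = 1.966

1.966


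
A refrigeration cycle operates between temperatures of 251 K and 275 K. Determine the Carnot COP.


dT = 275 - 251 = 24 K
COP_carnot = T_cold / dT = 251 / 24
COP_carnot = 10.458

10.458


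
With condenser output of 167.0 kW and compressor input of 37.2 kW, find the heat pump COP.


COP_hp = Q_cond / W
COP_hp = 167.0 / 37.2
COP_hp = 4.489

4.489


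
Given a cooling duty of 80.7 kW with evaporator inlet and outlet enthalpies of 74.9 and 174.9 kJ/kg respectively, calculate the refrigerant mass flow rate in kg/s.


dh = 174.9 - 74.9 = 100.0 kJ/kg
m_dot = Q / dh = 80.7 / 100.0 = 0.807 kg/s

0.807


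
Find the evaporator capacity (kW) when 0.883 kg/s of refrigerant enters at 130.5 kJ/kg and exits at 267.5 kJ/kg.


dh = 267.5 - 130.5 = 137.0 kJ/kg
Q_evap = m_dot * dh = 0.883 * 137.0
Q_evap = 120.97 kW

120.97


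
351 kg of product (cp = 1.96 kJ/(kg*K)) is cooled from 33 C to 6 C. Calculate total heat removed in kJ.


dT = 33 - (6) = 27 K
Q = m * cp * dT = 351 * 1.96 * 27
Q = 18575 kJ

18575


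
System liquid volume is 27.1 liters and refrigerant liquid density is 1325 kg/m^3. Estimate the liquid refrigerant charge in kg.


Charge = V * rho / 1000
Charge = 27.1 * 1325 / 1000
Charge = 35.91 kg

35.91


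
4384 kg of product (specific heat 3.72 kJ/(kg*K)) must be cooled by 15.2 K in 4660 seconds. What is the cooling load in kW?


Q = m * cp * dT / t
Q = 4384 * 3.72 * 15.2 / 4660
Q = 53.195 kW

53.195


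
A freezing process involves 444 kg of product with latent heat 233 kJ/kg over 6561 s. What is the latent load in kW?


Q_lat = m * h_fg / t
Q_lat = 444 * 233 / 6561
Q_lat = 15.77 kW

15.77


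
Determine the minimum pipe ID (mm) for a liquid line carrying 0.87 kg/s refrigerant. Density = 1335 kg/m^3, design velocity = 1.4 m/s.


A = m_dot / (rho * v) = 0.87 / (1335 * 1.4) = 0.0004654895666 m^2
d = sqrt(4*A/pi) * 1000
d = 24.3 mm

24.3


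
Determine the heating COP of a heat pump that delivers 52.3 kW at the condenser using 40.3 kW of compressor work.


COP_hp = Q_cond / W
COP_hp = 52.3 / 40.3
COP_hp = 1.298

1.298


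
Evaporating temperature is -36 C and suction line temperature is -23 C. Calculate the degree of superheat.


Superheat = T_suction - T_evap
Superheat = -23 - (-36)
Superheat = 13 K

13


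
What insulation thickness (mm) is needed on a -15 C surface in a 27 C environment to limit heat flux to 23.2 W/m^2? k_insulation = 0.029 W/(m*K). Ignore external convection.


dT = 27 - (-15) = 42 K
thickness = k * dT / q_max * 1000
thickness = 0.029 * 42 / 23.2 * 1000
thickness = 52.5 mm

52.5


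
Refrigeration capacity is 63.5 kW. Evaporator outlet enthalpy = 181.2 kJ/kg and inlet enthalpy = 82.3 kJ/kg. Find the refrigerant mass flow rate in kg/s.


dh = 181.2 - 82.3 = 98.9 kJ/kg
m_dot = Q / dh = 63.5 / 98.9 = 0.6421 kg/s

0.6421


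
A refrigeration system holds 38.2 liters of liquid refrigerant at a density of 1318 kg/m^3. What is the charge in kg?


Charge = V * rho / 1000
Charge = 38.2 * 1318 / 1000
Charge = 50.35 kg

50.35


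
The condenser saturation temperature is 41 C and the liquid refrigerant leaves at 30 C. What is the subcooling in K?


Subcooling = T_cond - T_liquid
Subcooling = 41 - 30
Subcooling = 11 K

11


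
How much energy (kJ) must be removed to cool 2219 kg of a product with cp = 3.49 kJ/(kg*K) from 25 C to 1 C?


dT = 25 - (1) = 24 K
Q = m * cp * dT = 2219 * 3.49 * 24
Q = 185863 kJ

185863


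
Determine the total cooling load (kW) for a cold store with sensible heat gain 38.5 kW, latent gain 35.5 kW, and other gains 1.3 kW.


Q_total = Q_s + Q_l + Q_misc
Q_total = 38.5 + 35.5 + 1.3
Q_total = 75.3 kW

75.3


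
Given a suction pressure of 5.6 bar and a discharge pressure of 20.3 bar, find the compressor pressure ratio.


PR = P_high / P_low
PR = 20.3 / 5.6
PR = 3.625

3.625


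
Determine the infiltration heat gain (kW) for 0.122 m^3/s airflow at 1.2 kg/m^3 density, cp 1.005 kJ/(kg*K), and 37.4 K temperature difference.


Q = V_dot * rho * cp * dT
Q = 0.122 * 1.2 * 1.005 * 37.4
Q = 5.503 kW

5.503


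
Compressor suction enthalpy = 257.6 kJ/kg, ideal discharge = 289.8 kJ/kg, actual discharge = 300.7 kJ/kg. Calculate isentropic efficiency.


dh_ideal = 289.8 - 257.6 = 32.2 kJ/kg
dh_actual = 300.7 - 257.6 = 43.1 kJ/kg
eta_s = dh_ideal / dh_actual = 32.2 / 43.1
eta_s = 0.7471

0.7471


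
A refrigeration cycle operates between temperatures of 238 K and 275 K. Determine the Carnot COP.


dT = 275 - 238 = 37 K
COP_carnot = T_cold / dT = 238 / 37
COP_carnot = 6.432

6.432


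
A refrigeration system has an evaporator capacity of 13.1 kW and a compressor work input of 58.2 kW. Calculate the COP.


COP = Q_evap / W
COP = 13.1 / 58.2
COP = 0.225

0.225


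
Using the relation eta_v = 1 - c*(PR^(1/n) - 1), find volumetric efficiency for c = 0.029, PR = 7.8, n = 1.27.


PR^(1/n) = 7.8^(1/1.27) = 5.04007147
eta_v = 1 - 0.029 * (5.04007147 - 1)
eta_v = 0.8828

0.8828


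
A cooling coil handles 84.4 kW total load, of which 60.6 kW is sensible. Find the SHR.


SHR = Q_sensible / Q_total
SHR = 60.6 / 84.4
SHR = 0.718

0.718


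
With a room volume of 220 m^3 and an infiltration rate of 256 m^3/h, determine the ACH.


ACH = flow / volume
ACH = 256 / 220
ACH = 1.164

1.164


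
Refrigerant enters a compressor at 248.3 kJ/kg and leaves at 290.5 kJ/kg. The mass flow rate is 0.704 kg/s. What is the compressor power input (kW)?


dh = 290.5 - 248.3 = 42.2 kJ/kg
W = m_dot * dh = 0.704 * 42.2 = 29.71 kW

29.71


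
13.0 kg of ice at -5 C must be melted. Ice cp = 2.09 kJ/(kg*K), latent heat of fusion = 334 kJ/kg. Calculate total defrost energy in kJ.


Sensible heat = cp * dT = 2.09 * 5 = 10.45 kJ/kg
Total per kg = 10.45 + 334 = 344.45 kJ/kg
Q = m * total = 13.0 * 344.45
Q = 4477.9 kJ

4477.9


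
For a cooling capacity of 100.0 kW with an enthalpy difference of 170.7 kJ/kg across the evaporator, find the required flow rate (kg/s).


m_dot = Q / dh
m_dot = 100.0 / 170.7
m_dot = 0.5858 kg/s

0.5858


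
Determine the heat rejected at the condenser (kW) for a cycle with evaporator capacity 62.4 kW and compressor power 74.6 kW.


Q_cond = Q_evap + W
Q_cond = 62.4 + 74.6
Q_cond = 137.0 kW

137.0


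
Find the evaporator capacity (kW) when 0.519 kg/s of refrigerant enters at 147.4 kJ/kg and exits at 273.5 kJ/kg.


dh = 273.5 - 147.4 = 126.1 kJ/kg
Q_evap = m_dot * dh = 0.519 * 126.1
Q_evap = 65.45 kW

65.45


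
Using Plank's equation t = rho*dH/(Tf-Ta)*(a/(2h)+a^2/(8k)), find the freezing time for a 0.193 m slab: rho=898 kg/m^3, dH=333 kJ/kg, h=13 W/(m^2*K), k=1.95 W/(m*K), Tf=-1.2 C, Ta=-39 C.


dT = -1.2 - (-39) = 37.8 K
term1 = a/(2h) = 0.193/(2*13) = 0.007423076923
term2 = a^2/(8k) = 0.193^2/(8*1.95) = 0.00238775641
t = rho*dH*1000/dT * (term1 + term2)
t = 898*333*1000/37.8 * (0.007423076923 + 0.00238775641)
t = 77613 s

77613


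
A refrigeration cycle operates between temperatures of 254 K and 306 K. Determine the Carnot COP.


dT = 306 - 254 = 52 K
COP_carnot = T_cold / dT = 254 / 52
COP_carnot = 4.885

4.885


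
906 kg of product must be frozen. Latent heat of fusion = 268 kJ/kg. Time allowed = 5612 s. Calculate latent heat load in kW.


Q_lat = m * h_fg / t
Q_lat = 906 * 268 / 5612
Q_lat = 43.27 kW

43.27


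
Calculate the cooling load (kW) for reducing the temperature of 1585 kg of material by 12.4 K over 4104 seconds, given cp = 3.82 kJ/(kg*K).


Q = m * cp * dT / t
Q = 1585 * 3.82 * 12.4 / 4104
Q = 18.294 kW

18.294


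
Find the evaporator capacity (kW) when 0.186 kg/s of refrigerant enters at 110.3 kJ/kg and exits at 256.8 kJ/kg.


dh = 256.8 - 110.3 = 146.5 kJ/kg
Q_evap = m_dot * dh = 0.186 * 146.5
Q_evap = 27.25 kW

27.25


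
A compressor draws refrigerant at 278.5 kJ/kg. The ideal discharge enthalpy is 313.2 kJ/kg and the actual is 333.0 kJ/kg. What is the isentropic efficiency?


dh_ideal = 313.2 - 278.5 = 34.7 kJ/kg
dh_actual = 333.0 - 278.5 = 54.5 kJ/kg
eta_s = dh_ideal / dh_actual = 34.7 / 54.5
eta_s = 0.6367

0.6367


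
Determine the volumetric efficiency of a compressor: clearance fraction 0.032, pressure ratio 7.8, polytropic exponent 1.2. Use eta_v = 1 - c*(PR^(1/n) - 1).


PR^(1/n) = 7.8^(1/1.2) = 5.53875518
eta_v = 1 - 0.032 * (5.53875518 - 1)
eta_v = 0.8548

0.8548


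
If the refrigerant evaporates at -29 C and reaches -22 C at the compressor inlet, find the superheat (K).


Superheat = T_suction - T_evap
Superheat = -22 - (-29)
Superheat = 7 K

7


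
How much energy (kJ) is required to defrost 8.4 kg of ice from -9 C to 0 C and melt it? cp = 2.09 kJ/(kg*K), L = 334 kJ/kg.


Sensible heat = cp * dT = 2.09 * 9 = 18.81 kJ/kg
Total per kg = 18.81 + 334 = 352.81 kJ/kg
Q = m * total = 8.4 * 352.81
Q = 2963.6 kJ

2963.6


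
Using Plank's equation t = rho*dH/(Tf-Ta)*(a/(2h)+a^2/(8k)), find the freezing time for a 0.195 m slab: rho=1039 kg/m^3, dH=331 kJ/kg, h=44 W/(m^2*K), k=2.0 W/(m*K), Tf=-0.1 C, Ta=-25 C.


dT = -0.1 - (-25) = 24.9 K
term1 = a/(2h) = 0.195/(2*44) = 0.002215909091
term2 = a^2/(8k) = 0.195^2/(8*2.0) = 0.0023765625
t = rho*dH*1000/dT * (term1 + term2)
t = 1039*331*1000/24.9 * (0.002215909091 + 0.0023765625)
t = 63429 s

63429


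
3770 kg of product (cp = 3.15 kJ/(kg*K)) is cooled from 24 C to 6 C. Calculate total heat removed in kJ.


dT = 24 - (6) = 18 K
Q = m * cp * dT = 3770 * 3.15 * 18
Q = 213759 kJ

213759


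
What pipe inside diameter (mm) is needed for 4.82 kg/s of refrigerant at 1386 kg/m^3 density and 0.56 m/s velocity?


A = m_dot / (rho * v) = 4.82 / (1386 * 0.56) = 0.006210059781 m^2
d = sqrt(4*A/pi) * 1000
d = 88.9 mm

88.9


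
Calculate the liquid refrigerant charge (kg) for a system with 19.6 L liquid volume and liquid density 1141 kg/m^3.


Charge = V * rho / 1000
Charge = 19.6 * 1141 / 1000
Charge = 22.36 kg

22.36


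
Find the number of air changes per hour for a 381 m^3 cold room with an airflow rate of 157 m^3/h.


ACH = flow / volume
ACH = 157 / 381
ACH = 0.412

0.412


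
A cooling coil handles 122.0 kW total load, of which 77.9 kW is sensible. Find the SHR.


SHR = Q_sensible / Q_total
SHR = 77.9 / 122.0
SHR = 0.639

0.639


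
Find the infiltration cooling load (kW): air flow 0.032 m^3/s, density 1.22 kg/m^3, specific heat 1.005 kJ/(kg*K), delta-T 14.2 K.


Q = V_dot * rho * cp * dT
Q = 0.032 * 1.22 * 1.005 * 14.2
Q = 0.557 kW

0.557


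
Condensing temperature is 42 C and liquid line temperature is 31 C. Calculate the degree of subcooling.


Subcooling = T_cond - T_liquid
Subcooling = 42 - 31
Subcooling = 11 K

11


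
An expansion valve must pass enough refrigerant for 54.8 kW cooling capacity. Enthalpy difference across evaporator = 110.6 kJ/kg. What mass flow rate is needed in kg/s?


m_dot = Q / dh
m_dot = 54.8 / 110.6
m_dot = 0.4955 kg/s

0.4955


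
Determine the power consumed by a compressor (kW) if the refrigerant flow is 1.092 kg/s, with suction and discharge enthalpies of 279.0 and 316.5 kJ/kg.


dh = 316.5 - 279.0 = 37.5 kJ/kg
W = m_dot * dh = 1.092 * 37.5 = 40.95 kW

40.95


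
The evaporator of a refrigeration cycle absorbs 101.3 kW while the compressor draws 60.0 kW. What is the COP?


COP = Q_evap / W
COP = 101.3 / 60.0
COP = 1.688

1.688


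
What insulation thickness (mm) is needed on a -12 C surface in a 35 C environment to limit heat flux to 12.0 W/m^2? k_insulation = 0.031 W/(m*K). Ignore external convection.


dT = 35 - (-12) = 47 K
thickness = k * dT / q_max * 1000
thickness = 0.031 * 47 / 12.0 * 1000
thickness = 121.4 mm

121.4


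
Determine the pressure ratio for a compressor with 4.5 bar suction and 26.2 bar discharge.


PR = P_high / P_low
PR = 26.2 / 4.5
PR = 5.822

5.822


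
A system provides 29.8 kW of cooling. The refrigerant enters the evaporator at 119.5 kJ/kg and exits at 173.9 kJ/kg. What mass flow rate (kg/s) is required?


dh = 173.9 - 119.5 = 54.4 kJ/kg
m_dot = Q / dh = 29.8 / 54.4 = 0.5478 kg/s

0.5478


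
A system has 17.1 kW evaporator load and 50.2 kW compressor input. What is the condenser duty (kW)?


Q_cond = Q_evap + W
Q_cond = 17.1 + 50.2
Q_cond = 67.3 kW

67.3


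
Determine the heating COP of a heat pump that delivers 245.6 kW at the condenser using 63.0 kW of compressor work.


COP_hp = Q_cond / W
COP_hp = 245.6 / 63.0
COP_hp = 3.898

3.898


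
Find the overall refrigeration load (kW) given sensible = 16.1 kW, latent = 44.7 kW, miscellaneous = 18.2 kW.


Q_total = Q_s + Q_l + Q_misc
Q_total = 16.1 + 44.7 + 18.2
Q_total = 79.0 kW

79.0


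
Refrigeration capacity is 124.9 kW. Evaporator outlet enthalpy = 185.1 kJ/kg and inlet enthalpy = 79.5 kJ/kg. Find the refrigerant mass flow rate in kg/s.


dh = 185.1 - 79.5 = 105.6 kJ/kg
m_dot = Q / dh = 124.9 / 105.6 = 1.1828 kg/s

1.1828


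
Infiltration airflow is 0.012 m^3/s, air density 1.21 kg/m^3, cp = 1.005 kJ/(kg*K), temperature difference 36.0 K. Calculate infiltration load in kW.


Q = V_dot * rho * cp * dT
Q = 0.012 * 1.21 * 1.005 * 36.0
Q = 0.525 kW

0.525


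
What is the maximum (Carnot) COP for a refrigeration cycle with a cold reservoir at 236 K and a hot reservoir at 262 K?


dT = 262 - 236 = 26 K
COP_carnot = T_cold / dT = 236 / 26
COP_carnot = 9.077

9.077


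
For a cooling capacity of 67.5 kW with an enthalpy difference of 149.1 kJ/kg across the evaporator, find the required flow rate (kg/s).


m_dot = Q / dh
m_dot = 67.5 / 149.1
m_dot = 0.4527 kg/s

0.4527


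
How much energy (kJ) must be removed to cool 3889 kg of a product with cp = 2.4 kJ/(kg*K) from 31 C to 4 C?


dT = 31 - (4) = 27 K
Q = m * cp * dT = 3889 * 2.4 * 27
Q = 252007 kJ

252007


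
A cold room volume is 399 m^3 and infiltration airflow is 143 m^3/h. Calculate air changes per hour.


ACH = flow / volume
ACH = 143 / 399
ACH = 0.358

0.358


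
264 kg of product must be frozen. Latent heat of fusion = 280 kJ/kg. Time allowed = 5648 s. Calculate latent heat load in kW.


Q_lat = m * h_fg / t
Q_lat = 264 * 280 / 5648
Q_lat = 13.09 kW

13.09


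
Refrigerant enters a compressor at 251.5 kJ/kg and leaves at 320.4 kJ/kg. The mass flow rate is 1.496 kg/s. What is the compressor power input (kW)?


dh = 320.4 - 251.5 = 68.9 kJ/kg
W = m_dot * dh = 1.496 * 68.9 = 103.07 kW

103.07


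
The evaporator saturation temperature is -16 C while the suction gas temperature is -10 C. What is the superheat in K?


Superheat = T_suction - T_evap
Superheat = -10 - (-16)
Superheat = 6 K

6


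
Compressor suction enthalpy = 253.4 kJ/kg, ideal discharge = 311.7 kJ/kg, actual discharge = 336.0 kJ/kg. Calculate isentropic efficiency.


dh_ideal = 311.7 - 253.4 = 58.3 kJ/kg
dh_actual = 336.0 - 253.4 = 82.6 kJ/kg
eta_s = dh_ideal / dh_actual = 58.3 / 82.6
eta_s = 0.7058

0.7058


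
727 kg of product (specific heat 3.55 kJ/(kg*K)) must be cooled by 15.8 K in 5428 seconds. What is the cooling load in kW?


Q = m * cp * dT / t
Q = 727 * 3.55 * 15.8 / 5428
Q = 7.512 kW

7.512


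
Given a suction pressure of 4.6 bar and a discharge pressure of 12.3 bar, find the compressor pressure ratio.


PR = P_high / P_low
PR = 12.3 / 4.6
PR = 2.674

2.674


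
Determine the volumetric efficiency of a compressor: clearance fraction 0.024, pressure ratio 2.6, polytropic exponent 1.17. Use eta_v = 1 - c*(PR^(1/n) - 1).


PR^(1/n) = 2.6^(1/1.17) = 2.26296624
eta_v = 1 - 0.024 * (2.26296624 - 1)
eta_v = 0.9697

0.9697


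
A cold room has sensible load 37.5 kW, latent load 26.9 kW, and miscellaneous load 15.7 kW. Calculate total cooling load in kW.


Q_total = Q_s + Q_l + Q_misc
Q_total = 37.5 + 26.9 + 15.7
Q_total = 80.1 kW

80.1


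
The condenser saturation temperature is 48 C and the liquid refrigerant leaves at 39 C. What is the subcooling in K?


Subcooling = T_cond - T_liquid
Subcooling = 48 - 39
Subcooling = 9 K

9


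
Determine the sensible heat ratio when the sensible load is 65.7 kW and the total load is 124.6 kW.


SHR = Q_sensible / Q_total
SHR = 65.7 / 124.6
SHR = 0.527

0.527


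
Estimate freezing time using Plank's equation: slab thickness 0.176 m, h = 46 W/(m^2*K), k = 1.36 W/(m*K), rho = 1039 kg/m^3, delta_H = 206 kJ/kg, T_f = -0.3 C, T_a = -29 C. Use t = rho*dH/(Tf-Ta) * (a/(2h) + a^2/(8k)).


dT = -0.3 - (-29) = 28.7 K
term1 = a/(2h) = 0.176/(2*46) = 0.001913043478
term2 = a^2/(8k) = 0.176^2/(8*1.36) = 0.002847058824
t = rho*dH*1000/dT * (term1 + term2)
t = 1039*206*1000/28.7 * (0.001913043478 + 0.002847058824)
t = 35499 s

35499


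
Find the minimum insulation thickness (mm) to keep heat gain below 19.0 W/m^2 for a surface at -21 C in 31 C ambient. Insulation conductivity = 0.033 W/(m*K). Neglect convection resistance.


dT = 31 - (-21) = 52 K
thickness = k * dT / q_max * 1000
thickness = 0.033 * 52 / 19.0 * 1000
thickness = 90.3 mm

90.3


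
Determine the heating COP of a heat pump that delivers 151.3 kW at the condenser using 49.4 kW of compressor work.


COP_hp = Q_cond / W
COP_hp = 151.3 / 49.4
COP_hp = 3.063

3.063


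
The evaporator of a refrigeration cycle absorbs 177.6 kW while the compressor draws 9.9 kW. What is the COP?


COP = Q_evap / W
COP = 177.6 / 9.9
COP = 17.939

17.939


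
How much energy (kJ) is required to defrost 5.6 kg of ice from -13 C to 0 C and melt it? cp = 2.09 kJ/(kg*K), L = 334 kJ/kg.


Sensible heat = cp * dT = 2.09 * 13 = 27.17 kJ/kg
Total per kg = 27.17 + 334 = 361.17 kJ/kg
Q = m * total = 5.6 * 361.17
Q = 2022.6 kJ

2022.6


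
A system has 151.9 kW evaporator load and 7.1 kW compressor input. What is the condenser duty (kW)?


Q_cond = Q_evap + W
Q_cond = 151.9 + 7.1
Q_cond = 159.0 kW

159.0


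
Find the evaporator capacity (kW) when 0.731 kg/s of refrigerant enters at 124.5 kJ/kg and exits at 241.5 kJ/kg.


dh = 241.5 - 124.5 = 117.0 kJ/kg
Q_evap = m_dot * dh = 0.731 * 117.0
Q_evap = 85.53 kW

85.53


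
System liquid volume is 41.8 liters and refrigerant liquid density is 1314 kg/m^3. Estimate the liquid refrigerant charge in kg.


Charge = V * rho / 1000
Charge = 41.8 * 1314 / 1000
Charge = 54.93 kg

54.93


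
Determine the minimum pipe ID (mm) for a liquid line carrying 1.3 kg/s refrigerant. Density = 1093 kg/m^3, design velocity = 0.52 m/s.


A = m_dot / (rho * v) = 1.3 / (1093 * 0.52) = 0.002287282708 m^2
d = sqrt(4*A/pi) * 1000
d = 54.0 mm

54.0


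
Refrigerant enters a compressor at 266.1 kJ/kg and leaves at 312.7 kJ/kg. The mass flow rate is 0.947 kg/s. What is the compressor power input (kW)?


dh = 312.7 - 266.1 = 46.6 kJ/kg
W = m_dot * dh = 0.947 * 46.6 = 44.13 kW

44.13


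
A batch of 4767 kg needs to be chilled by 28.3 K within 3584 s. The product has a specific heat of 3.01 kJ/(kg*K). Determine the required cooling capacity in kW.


Q = m * cp * dT / t
Q = 4767 * 3.01 * 28.3 / 3584
Q = 113.3 kW

113.3


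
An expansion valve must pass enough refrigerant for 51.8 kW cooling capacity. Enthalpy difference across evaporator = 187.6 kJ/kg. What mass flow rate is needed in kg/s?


m_dot = Q / dh
m_dot = 51.8 / 187.6
m_dot = 0.2761 kg/s

0.2761


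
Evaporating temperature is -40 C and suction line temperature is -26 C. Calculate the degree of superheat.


Superheat = T_suction - T_evap
Superheat = -26 - (-40)
Superheat = 14 K

14


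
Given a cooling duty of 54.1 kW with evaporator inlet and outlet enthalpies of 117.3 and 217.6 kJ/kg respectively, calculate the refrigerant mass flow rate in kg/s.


dh = 217.6 - 117.3 = 100.3 kJ/kg
m_dot = Q / dh = 54.1 / 100.3 = 0.5394 kg/s

0.5394


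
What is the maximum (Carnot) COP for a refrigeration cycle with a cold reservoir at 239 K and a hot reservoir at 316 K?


dT = 316 - 239 = 77 K
COP_carnot = T_cold / dT = 239 / 77
COP_carnot = 3.104

3.104


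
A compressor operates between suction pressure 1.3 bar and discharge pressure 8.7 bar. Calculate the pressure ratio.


PR = P_high / P_low
PR = 8.7 / 1.3
PR = 6.692

6.692


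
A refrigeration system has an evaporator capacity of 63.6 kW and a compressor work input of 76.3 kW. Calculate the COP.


COP = Q_evap / W
COP = 63.6 / 76.3
COP = 0.834

0.834


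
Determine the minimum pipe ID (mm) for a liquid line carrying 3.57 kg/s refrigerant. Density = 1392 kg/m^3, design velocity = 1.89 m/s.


A = m_dot / (rho * v) = 3.57 / (1392 * 1.89) = 0.001356960409 m^2
d = sqrt(4*A/pi) * 1000
d = 41.6 mm

41.6


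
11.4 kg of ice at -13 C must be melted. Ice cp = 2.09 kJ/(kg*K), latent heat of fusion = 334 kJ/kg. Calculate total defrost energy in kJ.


Sensible heat = cp * dT = 2.09 * 13 = 27.17 kJ/kg
Total per kg = 27.17 + 334 = 361.17 kJ/kg
Q = m * total = 11.4 * 361.17
Q = 4117.3 kJ

4117.3


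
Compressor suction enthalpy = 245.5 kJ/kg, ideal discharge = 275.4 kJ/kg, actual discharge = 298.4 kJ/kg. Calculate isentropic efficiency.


dh_ideal = 275.4 - 245.5 = 29.9 kJ/kg
dh_actual = 298.4 - 245.5 = 52.9 kJ/kg
eta_s = dh_ideal / dh_actual = 29.9 / 52.9
eta_s = 0.5652

0.5652


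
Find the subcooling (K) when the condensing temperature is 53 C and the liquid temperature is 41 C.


Subcooling = T_cond - T_liquid
Subcooling = 53 - 41
Subcooling = 12 K

12


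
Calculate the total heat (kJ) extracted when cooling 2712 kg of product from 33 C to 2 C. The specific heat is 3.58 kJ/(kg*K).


dT = 33 - (2) = 31 K
Q = m * cp * dT = 2712 * 3.58 * 31
Q = 300978 kJ

300978
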